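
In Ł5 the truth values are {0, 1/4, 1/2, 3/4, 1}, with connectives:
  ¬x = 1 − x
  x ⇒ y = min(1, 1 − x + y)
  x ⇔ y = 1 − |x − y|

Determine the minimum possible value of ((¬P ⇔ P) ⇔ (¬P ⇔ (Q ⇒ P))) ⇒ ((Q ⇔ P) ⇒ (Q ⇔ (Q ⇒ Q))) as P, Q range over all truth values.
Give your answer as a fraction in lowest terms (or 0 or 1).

1/2

Take P = 1/4, Q = 0:
¬P = ¬1/4 = 3/4
¬P ⇔ P = 3/4 ⇔ 1/4 = 1/2
¬P = ¬1/4 = 3/4
Q ⇒ P = 0 ⇒ 1/4 = 1
¬P ⇔ (Q ⇒ P) = 3/4 ⇔ 1 = 3/4
(¬P ⇔ P) ⇔ (¬P ⇔ (Q ⇒ P)) = 1/2 ⇔ 3/4 = 3/4
Q ⇔ P = 0 ⇔ 1/4 = 3/4
Q ⇒ Q = 0 ⇒ 0 = 1
Q ⇔ (Q ⇒ Q) = 0 ⇔ 1 = 0
(Q ⇔ P) ⇒ (Q ⇔ (Q ⇒ Q)) = 3/4 ⇒ 0 = 1/4
((¬P ⇔ P) ⇔ (¬P ⇔ (Q ⇒ P))) ⇒ ((Q ⇔ P) ⇒ (Q ⇔ (Q ⇒ Q))) = 3/4 ⇒ 1/4 = 1/2
No assignment yields a value below 1/2, so this is the minimum.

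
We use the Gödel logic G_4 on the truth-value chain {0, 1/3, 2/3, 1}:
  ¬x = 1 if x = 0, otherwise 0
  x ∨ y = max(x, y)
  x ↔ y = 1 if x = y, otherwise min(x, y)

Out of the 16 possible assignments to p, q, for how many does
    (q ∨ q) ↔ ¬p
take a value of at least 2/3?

5

p = 0, q = 0 ↦ 0  <
p = 0, q = 1/3 ↦ 1/3  <
p = 0, q = 2/3 ↦ 2/3  ≥
p = 0, q = 1 ↦ 1  ≥
p = 1/3, q = 0 ↦ 1  ≥
p = 1/3, q = 1/3 ↦ 0  <
p = 1/3, q = 2/3 ↦ 0  <
p = 1/3, q = 1 ↦ 0  <
p = 2/3, q = 0 ↦ 1  ≥
p = 2/3, q = 1/3 ↦ 0  <
p = 2/3, q = 2/3 ↦ 0  <
p = 2/3, q = 1 ↦ 0  <
p = 1, q = 0 ↦ 1  ≥
p = 1, q = 1/3 ↦ 0  <
p = 1, q = 2/3 ↦ 0  <
p = 1, q = 1 ↦ 0  <
So 5 of the 16 assignments meet the threshold.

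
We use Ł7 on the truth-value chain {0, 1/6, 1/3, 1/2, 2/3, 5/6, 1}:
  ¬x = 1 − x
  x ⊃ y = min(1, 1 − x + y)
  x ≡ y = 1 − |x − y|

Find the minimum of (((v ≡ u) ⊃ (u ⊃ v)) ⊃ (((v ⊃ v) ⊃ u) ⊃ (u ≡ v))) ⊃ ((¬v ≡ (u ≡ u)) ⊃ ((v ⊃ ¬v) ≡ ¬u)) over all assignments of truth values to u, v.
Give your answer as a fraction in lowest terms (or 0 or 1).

Take u = 1/2, v = 0:
v ≡ u = 0 ≡ 1/2 = 1/2
u ⊃ v = 1/2 ⊃ 0 = 1/2
(v ≡ u) ⊃ (u ⊃ v) = 1/2 ⊃ 1/2 = 1
v ⊃ v = 0 ⊃ 0 = 1
(v ⊃ v) ⊃ u = 1 ⊃ 1/2 = 1/2
u ≡ v = 1/2 ≡ 0 = 1/2
((v ⊃ v) ⊃ u) ⊃ (u ≡ v) = 1/2 ⊃ 1/2 = 1
((v ≡ u) ⊃ (u ⊃ v)) ⊃ (((v ⊃ v) ⊃ u) ⊃ (u ≡ v)) = 1 ⊃ 1 = 1
¬v = ¬0 = 1
u ≡ u = 1/2 ≡ 1/2 = 1
¬v ≡ (u ≡ u) = 1 ≡ 1 = 1
¬v = ¬0 = 1
v ⊃ ¬v = 0 ⊃ 1 = 1
¬u = ¬1/2 = 1/2
(v ⊃ ¬v) ≡ ¬u = 1 ≡ 1/2 = 1/2
(¬v ≡ (u ≡ u)) ⊃ ((v ⊃ ¬v) ≡ ¬u) = 1 ⊃ 1/2 = 1/2
(((v ≡ u) ⊃ (u ⊃ v)) ⊃ (((v ⊃ v) ⊃ u) ⊃ (u ≡ v))) ⊃ ((¬v ≡ (u ≡ u)) ⊃ ((v ⊃ ¬v) ≡ ¬u)) = 1 ⊃ 1/2 = 1/2
No assignment yields a value below 1/2, so this is the minimum.

1/2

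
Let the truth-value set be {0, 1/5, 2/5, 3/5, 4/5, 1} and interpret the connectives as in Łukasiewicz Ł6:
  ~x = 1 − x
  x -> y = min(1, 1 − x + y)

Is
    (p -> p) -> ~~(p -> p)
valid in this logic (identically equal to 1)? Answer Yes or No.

p = 0 ↦ 1
p = 1/5 ↦ 1
p = 2/5 ↦ 1
p = 3/5 ↦ 1
p = 4/5 ↦ 1
p = 1 ↦ 1
Every assignment gives a value ≥ 1.

Yes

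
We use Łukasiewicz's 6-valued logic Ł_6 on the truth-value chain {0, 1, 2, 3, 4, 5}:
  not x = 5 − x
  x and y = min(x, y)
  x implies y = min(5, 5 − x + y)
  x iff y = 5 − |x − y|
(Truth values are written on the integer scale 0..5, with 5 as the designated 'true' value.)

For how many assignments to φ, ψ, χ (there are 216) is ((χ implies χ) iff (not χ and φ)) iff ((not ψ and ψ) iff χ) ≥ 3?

170

value 5: 50 assignments (counts)
value 4: 60 assignments (counts)
value 3: 60 assignments (counts)
value 2: 24 assignments
value 1: 16 assignments
value 0: 6 assignments
So 170 of the 216 assignments meet the threshold.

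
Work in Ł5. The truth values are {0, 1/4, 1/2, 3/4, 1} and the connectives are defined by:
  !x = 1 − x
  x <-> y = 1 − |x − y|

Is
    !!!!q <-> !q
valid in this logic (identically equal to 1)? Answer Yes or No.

No

Counterexample: take q = 0.
!q = !0 = 1
!!q = !1 = 0
!!!q = !0 = 1
!!!!q = !1 = 0
!q = !0 = 1
!!!!q <-> !q = 0 <-> 1 = 0
This gives 0 ≠ 1.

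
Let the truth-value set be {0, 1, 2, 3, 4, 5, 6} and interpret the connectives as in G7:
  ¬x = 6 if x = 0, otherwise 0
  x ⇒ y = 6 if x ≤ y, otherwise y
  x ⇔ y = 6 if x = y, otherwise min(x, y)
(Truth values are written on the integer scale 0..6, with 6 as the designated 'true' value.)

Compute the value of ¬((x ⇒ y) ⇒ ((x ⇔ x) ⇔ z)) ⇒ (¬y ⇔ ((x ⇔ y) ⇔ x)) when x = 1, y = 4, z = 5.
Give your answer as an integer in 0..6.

6

x ⇒ y = 1 ⇒ 4 = 6
x ⇔ x = 1 ⇔ 1 = 6
(x ⇔ x) ⇔ z = 6 ⇔ 5 = 5
(x ⇒ y) ⇒ ((x ⇔ x) ⇔ z) = 6 ⇒ 5 = 5
¬((x ⇒ y) ⇒ ((x ⇔ x) ⇔ z)) = ¬5 = 0
¬y = ¬4 = 0
x ⇔ y = 1 ⇔ 4 = 1
(x ⇔ y) ⇔ x = 1 ⇔ 1 = 6
¬y ⇔ ((x ⇔ y) ⇔ x) = 0 ⇔ 6 = 0
¬((x ⇒ y) ⇒ ((x ⇔ x) ⇔ z)) ⇒ (¬y ⇔ ((x ⇔ y) ⇔ x)) = 0 ⇒ 0 = 6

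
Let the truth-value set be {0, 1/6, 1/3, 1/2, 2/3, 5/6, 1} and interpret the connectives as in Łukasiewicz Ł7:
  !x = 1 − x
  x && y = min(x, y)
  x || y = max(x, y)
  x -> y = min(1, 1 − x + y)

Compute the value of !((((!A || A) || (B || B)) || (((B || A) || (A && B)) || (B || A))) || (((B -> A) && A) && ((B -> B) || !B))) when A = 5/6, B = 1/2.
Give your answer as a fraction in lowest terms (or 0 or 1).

1/6

!A = !5/6 = 1/6
!A || A = 1/6 || 5/6 = 5/6
B || B = 1/2 || 1/2 = 1/2
(!A || A) || (B || B) = 5/6 || 1/2 = 5/6
B || A = 1/2 || 5/6 = 5/6
A && B = 5/6 && 1/2 = 1/2
(B || A) || (A && B) = 5/6 || 1/2 = 5/6
B || A = 1/2 || 5/6 = 5/6
((B || A) || (A && B)) || (B || A) = 5/6 || 5/6 = 5/6
((!A || A) || (B || B)) || (((B || A) || (A && B)) || (B || A)) = 5/6 || 5/6 = 5/6
B -> A = 1/2 -> 5/6 = 1
(B -> A) && A = 1 && 5/6 = 5/6
B -> B = 1/2 -> 1/2 = 1
!B = !1/2 = 1/2
(B -> B) || !B = 1 || 1/2 = 1
((B -> A) && A) && ((B -> B) || !B) = 5/6 && 1 = 5/6
(((!A || A) || (B || B)) || (((B || A) || (A && B)) || (B || A))) || (((B -> A) && A) && ((B -> B) || !B)) = 5/6 || 5/6 = 5/6
!((((!A || A) || (B || B)) || (((B || A) || (A && B)) || (B || A))) || (((B -> A) && A) && ((B -> B) || !B))) = !5/6 = 1/6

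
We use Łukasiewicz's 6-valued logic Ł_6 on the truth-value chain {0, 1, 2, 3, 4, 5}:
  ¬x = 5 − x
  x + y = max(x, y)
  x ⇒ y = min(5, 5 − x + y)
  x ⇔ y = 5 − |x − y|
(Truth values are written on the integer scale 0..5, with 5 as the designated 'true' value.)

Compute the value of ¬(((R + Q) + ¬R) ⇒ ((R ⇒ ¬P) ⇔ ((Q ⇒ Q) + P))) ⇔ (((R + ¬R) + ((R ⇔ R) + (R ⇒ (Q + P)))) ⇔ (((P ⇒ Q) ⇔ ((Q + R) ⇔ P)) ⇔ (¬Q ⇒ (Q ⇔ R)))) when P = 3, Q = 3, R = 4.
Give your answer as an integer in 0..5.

R + Q = 4 + 3 = 4
¬R = ¬4 = 1
(R + Q) + ¬R = 4 + 1 = 4
¬P = ¬3 = 2
R ⇒ ¬P = 4 ⇒ 2 = 3
Q ⇒ Q = 3 ⇒ 3 = 5
(Q ⇒ Q) + P = 5 + 3 = 5
(R ⇒ ¬P) ⇔ ((Q ⇒ Q) + P) = 3 ⇔ 5 = 3
((R + Q) + ¬R) ⇒ ((R ⇒ ¬P) ⇔ ((Q ⇒ Q) + P)) = 4 ⇒ 3 = 4
¬(((R + Q) + ¬R) ⇒ ((R ⇒ ¬P) ⇔ ((Q ⇒ Q) + P))) = ¬4 = 1
¬R = ¬4 = 1
R + ¬R = 4 + 1 = 4
R ⇔ R = 4 ⇔ 4 = 5
Q + P = 3 + 3 = 3
R ⇒ (Q + P) = 4 ⇒ 3 = 4
(R ⇔ R) + (R ⇒ (Q + P)) = 5 + 4 = 5
(R + ¬R) + ((R ⇔ R) + (R ⇒ (Q + P))) = 4 + 5 = 5
P ⇒ Q = 3 ⇒ 3 = 5
Q + R = 3 + 4 = 4
(Q + R) ⇔ P = 4 ⇔ 3 = 4
(P ⇒ Q) ⇔ ((Q + R) ⇔ P) = 5 ⇔ 4 = 4
¬Q = ¬3 = 2
Q ⇔ R = 3 ⇔ 4 = 4
¬Q ⇒ (Q ⇔ R) = 2 ⇒ 4 = 5
((P ⇒ Q) ⇔ ((Q + R) ⇔ P)) ⇔ (¬Q ⇒ (Q ⇔ R)) = 4 ⇔ 5 = 4
((R + ¬R) + ((R ⇔ R) + (R ⇒ (Q + P)))) ⇔ (((P ⇒ Q) ⇔ ((Q + R) ⇔ P)) ⇔ (¬Q ⇒ (Q ⇔ R))) = 5 ⇔ 4 = 4
¬(((R + Q) + ¬R) ⇒ ((R ⇒ ¬P) ⇔ ((Q ⇒ Q) + P))) ⇔ (((R + ¬R) + ((R ⇔ R) + (R ⇒ (Q + P)))) ⇔ (((P ⇒ Q) ⇔ ((Q + R) ⇔ P)) ⇔ (¬Q ⇒ (Q ⇔ R)))) = 1 ⇔ 4 = 2

2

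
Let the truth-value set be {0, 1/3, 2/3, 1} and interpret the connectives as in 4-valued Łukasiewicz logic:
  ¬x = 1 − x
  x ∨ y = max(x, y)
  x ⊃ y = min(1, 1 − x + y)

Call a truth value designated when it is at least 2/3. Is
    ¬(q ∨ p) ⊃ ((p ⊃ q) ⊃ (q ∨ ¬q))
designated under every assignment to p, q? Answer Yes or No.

p = 0, q = 0 ↦ 1
p = 0, q = 1/3 ↦ 1
p = 0, q = 2/3 ↦ 1
p = 0, q = 1 ↦ 1
p = 1/3, q = 0 ↦ 1
p = 1/3, q = 1/3 ↦ 1
p = 1/3, q = 2/3 ↦ 1
p = 1/3, q = 1 ↦ 1
p = 2/3, q = 0 ↦ 1
p = 2/3, q = 1/3 ↦ 1
p = 2/3, q = 2/3 ↦ 1
p = 2/3, q = 1 ↦ 1
p = 1, q = 0 ↦ 1
p = 1, q = 1/3 ↦ 1
p = 1, q = 2/3 ↦ 1
p = 1, q = 1 ↦ 1
Every assignment gives a value ≥ 2/3.

Yes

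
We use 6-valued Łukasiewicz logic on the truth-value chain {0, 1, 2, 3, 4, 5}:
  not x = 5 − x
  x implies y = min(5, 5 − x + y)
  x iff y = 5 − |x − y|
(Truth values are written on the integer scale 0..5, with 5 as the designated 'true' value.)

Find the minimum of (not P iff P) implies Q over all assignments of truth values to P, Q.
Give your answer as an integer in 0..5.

1

Take P = 2, Q = 0:
not P = not 2 = 3
not P iff P = 3 iff 2 = 4
(not P iff P) implies Q = 4 implies 0 = 1
No assignment yields a value below 1, so this is the minimum.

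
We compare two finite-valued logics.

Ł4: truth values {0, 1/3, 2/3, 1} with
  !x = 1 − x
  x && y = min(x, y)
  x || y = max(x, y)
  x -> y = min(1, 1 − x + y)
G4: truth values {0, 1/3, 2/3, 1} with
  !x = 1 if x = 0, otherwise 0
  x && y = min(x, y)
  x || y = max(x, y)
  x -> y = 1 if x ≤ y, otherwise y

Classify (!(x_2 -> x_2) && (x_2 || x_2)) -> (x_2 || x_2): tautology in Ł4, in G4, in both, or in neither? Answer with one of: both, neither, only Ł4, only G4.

both

In Ł4: every assignment gives 1 — tautology.
In G4: every assignment gives 1 — tautology.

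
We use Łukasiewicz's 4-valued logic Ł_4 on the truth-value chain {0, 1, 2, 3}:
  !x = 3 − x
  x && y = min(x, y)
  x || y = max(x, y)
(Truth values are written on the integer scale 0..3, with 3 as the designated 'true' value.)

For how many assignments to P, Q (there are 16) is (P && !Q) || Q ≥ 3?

5

P = 0, Q = 0 ↦ 0  <
P = 0, Q = 1 ↦ 1  <
P = 0, Q = 2 ↦ 2  <
P = 0, Q = 3 ↦ 3  ≥
P = 1, Q = 0 ↦ 1  <
P = 1, Q = 1 ↦ 1  <
P = 1, Q = 2 ↦ 2  <
P = 1, Q = 3 ↦ 3  ≥
P = 2, Q = 0 ↦ 2  <
P = 2, Q = 1 ↦ 2  <
P = 2, Q = 2 ↦ 2  <
P = 2, Q = 3 ↦ 3  ≥
P = 3, Q = 0 ↦ 3  ≥
P = 3, Q = 1 ↦ 2  <
P = 3, Q = 2 ↦ 2  <
P = 3, Q = 3 ↦ 3  ≥
So 5 of the 16 assignments meet the threshold.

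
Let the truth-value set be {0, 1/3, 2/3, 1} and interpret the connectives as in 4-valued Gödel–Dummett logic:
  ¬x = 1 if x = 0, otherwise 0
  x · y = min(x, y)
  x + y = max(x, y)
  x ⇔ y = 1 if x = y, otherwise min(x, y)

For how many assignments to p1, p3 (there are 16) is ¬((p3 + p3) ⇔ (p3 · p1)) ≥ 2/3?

3

p1 = 0, p3 = 0 ↦ 0  <
p1 = 0, p3 = 1/3 ↦ 1  ≥
p1 = 0, p3 = 2/3 ↦ 1  ≥
p1 = 0, p3 = 1 ↦ 1  ≥
p1 = 1/3, p3 = 0 ↦ 0  <
p1 = 1/3, p3 = 1/3 ↦ 0  <
p1 = 1/3, p3 = 2/3 ↦ 0  <
p1 = 1/3, p3 = 1 ↦ 0  <
p1 = 2/3, p3 = 0 ↦ 0  <
p1 = 2/3, p3 = 1/3 ↦ 0  <
p1 = 2/3, p3 = 2/3 ↦ 0  <
p1 = 2/3, p3 = 1 ↦ 0  <
p1 = 1, p3 = 0 ↦ 0  <
p1 = 1, p3 = 1/3 ↦ 0  <
p1 = 1, p3 = 2/3 ↦ 0  <
p1 = 1, p3 = 1 ↦ 0  <
So 3 of the 16 assignments meet the threshold.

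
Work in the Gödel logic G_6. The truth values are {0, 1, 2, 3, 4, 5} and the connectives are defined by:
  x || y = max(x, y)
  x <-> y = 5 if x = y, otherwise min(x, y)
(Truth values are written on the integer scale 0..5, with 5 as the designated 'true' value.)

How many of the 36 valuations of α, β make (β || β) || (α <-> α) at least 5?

36

value 5: 36 assignments (counts)
So 36 of the 36 assignments meet the threshold.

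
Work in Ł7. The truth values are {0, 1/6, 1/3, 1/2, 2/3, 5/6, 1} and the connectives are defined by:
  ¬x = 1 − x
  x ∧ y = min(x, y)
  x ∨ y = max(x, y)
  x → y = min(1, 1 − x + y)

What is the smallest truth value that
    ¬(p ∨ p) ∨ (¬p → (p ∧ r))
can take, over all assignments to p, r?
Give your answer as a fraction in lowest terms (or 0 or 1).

Take p = 1/2, r = 0:
p ∨ p = 1/2 ∨ 1/2 = 1/2
¬(p ∨ p) = ¬1/2 = 1/2
¬p = ¬1/2 = 1/2
p ∧ r = 1/2 ∧ 0 = 0
¬p → (p ∧ r) = 1/2 → 0 = 1/2
¬(p ∨ p) ∨ (¬p → (p ∧ r)) = 1/2 ∨ 1/2 = 1/2
No assignment yields a value below 1/2, so this is the minimum.

1/2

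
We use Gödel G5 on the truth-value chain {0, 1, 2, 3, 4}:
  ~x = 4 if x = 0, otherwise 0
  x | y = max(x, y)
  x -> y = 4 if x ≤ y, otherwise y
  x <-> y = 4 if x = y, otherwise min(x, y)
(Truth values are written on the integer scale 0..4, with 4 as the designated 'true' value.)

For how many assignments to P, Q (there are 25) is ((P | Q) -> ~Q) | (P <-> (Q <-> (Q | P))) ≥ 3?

value 4: 6 assignments (counts)
value 3: 3 assignments (counts)
value 2: 5 assignments
value 1: 7 assignments
value 0: 4 assignments
So 9 of the 25 assignments meet the threshold.

9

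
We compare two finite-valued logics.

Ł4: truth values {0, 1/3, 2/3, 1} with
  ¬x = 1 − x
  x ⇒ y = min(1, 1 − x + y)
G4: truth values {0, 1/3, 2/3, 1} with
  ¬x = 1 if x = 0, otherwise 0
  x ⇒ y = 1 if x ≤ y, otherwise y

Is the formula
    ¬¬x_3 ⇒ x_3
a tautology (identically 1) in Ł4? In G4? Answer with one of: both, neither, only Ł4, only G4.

only Ł4

In Ł4: every assignment gives 1 — tautology.
In G4: at x_3 = 1/3 the value is 1/3 — not a tautology.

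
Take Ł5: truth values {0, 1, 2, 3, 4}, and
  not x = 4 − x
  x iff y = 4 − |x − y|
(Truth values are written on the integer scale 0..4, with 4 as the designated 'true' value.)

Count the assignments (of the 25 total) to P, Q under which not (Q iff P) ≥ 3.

value 4: 2 assignments (counts)
value 3: 4 assignments (counts)
value 2: 6 assignments
value 1: 8 assignments
value 0: 5 assignments
So 6 of the 25 assignments meet the threshold.

6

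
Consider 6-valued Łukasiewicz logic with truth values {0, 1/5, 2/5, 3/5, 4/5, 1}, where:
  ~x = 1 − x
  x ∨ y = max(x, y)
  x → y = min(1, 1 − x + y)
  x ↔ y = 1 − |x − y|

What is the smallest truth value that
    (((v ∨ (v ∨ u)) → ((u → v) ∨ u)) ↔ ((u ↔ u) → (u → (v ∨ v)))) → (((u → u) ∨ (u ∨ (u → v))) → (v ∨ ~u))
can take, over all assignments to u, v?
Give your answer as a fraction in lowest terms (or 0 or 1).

3/5

Take u = 2/5, v = 2/5:
v ∨ u = 2/5 ∨ 2/5 = 2/5
v ∨ (v ∨ u) = 2/5 ∨ 2/5 = 2/5
u → v = 2/5 → 2/5 = 1
(u → v) ∨ u = 1 ∨ 2/5 = 1
(v ∨ (v ∨ u)) → ((u → v) ∨ u) = 2/5 → 1 = 1
u ↔ u = 2/5 ↔ 2/5 = 1
v ∨ v = 2/5 ∨ 2/5 = 2/5
u → (v ∨ v) = 2/5 → 2/5 = 1
(u ↔ u) → (u → (v ∨ v)) = 1 → 1 = 1
((v ∨ (v ∨ u)) → ((u → v) ∨ u)) ↔ ((u ↔ u) → (u → (v ∨ v))) = 1 ↔ 1 = 1
u → u = 2/5 → 2/5 = 1
u → v = 2/5 → 2/5 = 1
u ∨ (u → v) = 2/5 ∨ 1 = 1
(u → u) ∨ (u ∨ (u → v)) = 1 ∨ 1 = 1
~u = ~2/5 = 3/5
v ∨ ~u = 2/5 ∨ 3/5 = 3/5
((u → u) ∨ (u ∨ (u → v))) → (v ∨ ~u) = 1 → 3/5 = 3/5
(((v ∨ (v ∨ u)) → ((u → v) ∨ u)) ↔ ((u ↔ u) → (u → (v ∨ v)))) → (((u → u) ∨ (u ∨ (u → v))) → (v ∨ ~u)) = 1 → 3/5 = 3/5
No assignment yields a value below 3/5, so this is the minimum.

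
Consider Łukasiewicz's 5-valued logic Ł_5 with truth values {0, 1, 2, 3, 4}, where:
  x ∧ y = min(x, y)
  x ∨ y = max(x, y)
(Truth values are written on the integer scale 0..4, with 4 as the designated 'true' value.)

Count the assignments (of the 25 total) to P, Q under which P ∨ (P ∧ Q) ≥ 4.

5

value 4: 5 assignments (counts)
value 3: 5 assignments
value 2: 5 assignments
value 1: 5 assignments
value 0: 5 assignments
So 5 of the 25 assignments meet the threshold.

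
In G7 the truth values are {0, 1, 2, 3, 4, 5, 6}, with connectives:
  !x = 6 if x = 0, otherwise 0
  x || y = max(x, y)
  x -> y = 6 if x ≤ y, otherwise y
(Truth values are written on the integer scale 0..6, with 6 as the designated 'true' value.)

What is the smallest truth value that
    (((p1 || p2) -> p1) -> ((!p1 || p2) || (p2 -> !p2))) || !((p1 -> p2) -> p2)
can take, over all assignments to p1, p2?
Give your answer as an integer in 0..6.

1

Take p1 = 1, p2 = 1:
p1 || p2 = 1 || 1 = 1
(p1 || p2) -> p1 = 1 -> 1 = 6
!p1 = !1 = 0
!p1 || p2 = 0 || 1 = 1
!p2 = !1 = 0
p2 -> !p2 = 1 -> 0 = 0
(!p1 || p2) || (p2 -> !p2) = 1 || 0 = 1
((p1 || p2) -> p1) -> ((!p1 || p2) || (p2 -> !p2)) = 6 -> 1 = 1
p1 -> p2 = 1 -> 1 = 6
(p1 -> p2) -> p2 = 6 -> 1 = 1
!((p1 -> p2) -> p2) = !1 = 0
(((p1 || p2) -> p1) -> ((!p1 || p2) || (p2 -> !p2))) || !((p1 -> p2) -> p2) = 1 || 0 = 1
No assignment yields a value below 1, so this is the minimum.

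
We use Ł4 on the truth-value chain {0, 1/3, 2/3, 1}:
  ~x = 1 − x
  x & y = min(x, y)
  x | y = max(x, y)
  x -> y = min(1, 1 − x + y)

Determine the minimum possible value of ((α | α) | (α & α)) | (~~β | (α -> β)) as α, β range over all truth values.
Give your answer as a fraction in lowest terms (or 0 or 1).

Take α = 1/3, β = 0:
α | α = 1/3 | 1/3 = 1/3
α & α = 1/3 & 1/3 = 1/3
(α | α) | (α & α) = 1/3 | 1/3 = 1/3
~β = ~0 = 1
~~β = ~1 = 0
α -> β = 1/3 -> 0 = 2/3
~~β | (α -> β) = 0 | 2/3 = 2/3
((α | α) | (α & α)) | (~~β | (α -> β)) = 1/3 | 2/3 = 2/3
No assignment yields a value below 2/3, so this is the minimum.

2/3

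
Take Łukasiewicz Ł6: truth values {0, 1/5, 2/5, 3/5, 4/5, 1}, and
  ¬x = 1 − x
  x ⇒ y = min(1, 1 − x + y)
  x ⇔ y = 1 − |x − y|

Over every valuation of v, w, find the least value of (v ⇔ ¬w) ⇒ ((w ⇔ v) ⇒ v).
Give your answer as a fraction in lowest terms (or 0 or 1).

3/5

Take v = 2/5, w = 2/5:
¬w = ¬2/5 = 3/5
v ⇔ ¬w = 2/5 ⇔ 3/5 = 4/5
w ⇔ v = 2/5 ⇔ 2/5 = 1
(w ⇔ v) ⇒ v = 1 ⇒ 2/5 = 2/5
(v ⇔ ¬w) ⇒ ((w ⇔ v) ⇒ v) = 4/5 ⇒ 2/5 = 3/5
No assignment yields a value below 3/5, so this is the minimum.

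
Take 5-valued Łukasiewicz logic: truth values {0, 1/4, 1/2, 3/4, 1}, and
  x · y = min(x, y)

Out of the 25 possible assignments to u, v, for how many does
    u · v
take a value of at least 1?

1

value 1: 1 assignment (counts)
value 3/4: 3 assignments
value 1/2: 5 assignments
value 1/4: 7 assignments
value 0: 9 assignments
So 1 of the 25 assignments meets the threshold.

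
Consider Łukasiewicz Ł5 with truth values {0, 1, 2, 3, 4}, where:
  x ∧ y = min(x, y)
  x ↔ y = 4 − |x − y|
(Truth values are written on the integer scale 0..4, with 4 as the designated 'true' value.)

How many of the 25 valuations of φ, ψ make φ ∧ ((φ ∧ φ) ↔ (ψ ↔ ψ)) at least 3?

value 4: 5 assignments (counts)
value 3: 5 assignments (counts)
value 2: 5 assignments
value 1: 5 assignments
value 0: 5 assignments
So 10 of the 25 assignments meet the threshold.

10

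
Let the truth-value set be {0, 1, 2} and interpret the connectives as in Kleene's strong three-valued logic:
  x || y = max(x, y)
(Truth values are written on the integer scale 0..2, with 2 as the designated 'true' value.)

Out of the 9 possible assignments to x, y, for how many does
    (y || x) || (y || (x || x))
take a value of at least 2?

x = 0, y = 0 ↦ 0  <
x = 0, y = 1 ↦ 1  <
x = 0, y = 2 ↦ 2  ≥
x = 1, y = 0 ↦ 1  <
x = 1, y = 1 ↦ 1  <
x = 1, y = 2 ↦ 2  ≥
x = 2, y = 0 ↦ 2  ≥
x = 2, y = 1 ↦ 2  ≥
x = 2, y = 2 ↦ 2  ≥
So 5 of the 9 assignments meet the threshold.

5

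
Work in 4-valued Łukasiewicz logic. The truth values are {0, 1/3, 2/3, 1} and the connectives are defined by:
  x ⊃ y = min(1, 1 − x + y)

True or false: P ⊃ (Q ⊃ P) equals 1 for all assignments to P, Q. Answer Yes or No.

Yes

P = 0, Q = 0 ↦ 1
P = 0, Q = 1/3 ↦ 1
P = 0, Q = 2/3 ↦ 1
P = 0, Q = 1 ↦ 1
P = 1/3, Q = 0 ↦ 1
P = 1/3, Q = 1/3 ↦ 1
P = 1/3, Q = 2/3 ↦ 1
P = 1/3, Q = 1 ↦ 1
P = 2/3, Q = 0 ↦ 1
P = 2/3, Q = 1/3 ↦ 1
P = 2/3, Q = 2/3 ↦ 1
P = 2/3, Q = 1 ↦ 1
P = 1, Q = 0 ↦ 1
P = 1, Q = 1/3 ↦ 1
P = 1, Q = 2/3 ↦ 1
P = 1, Q = 1 ↦ 1
Every assignment gives a value ≥ 1.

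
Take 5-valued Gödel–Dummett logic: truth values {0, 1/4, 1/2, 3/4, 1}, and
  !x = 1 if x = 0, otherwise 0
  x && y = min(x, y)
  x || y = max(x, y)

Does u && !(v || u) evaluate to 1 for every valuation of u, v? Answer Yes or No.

Counterexample: take u = 0, v = 0.
v || u = 0 || 0 = 0
!(v || u) = !0 = 1
u && !(v || u) = 0 && 1 = 0
This gives 0 ≠ 1.

No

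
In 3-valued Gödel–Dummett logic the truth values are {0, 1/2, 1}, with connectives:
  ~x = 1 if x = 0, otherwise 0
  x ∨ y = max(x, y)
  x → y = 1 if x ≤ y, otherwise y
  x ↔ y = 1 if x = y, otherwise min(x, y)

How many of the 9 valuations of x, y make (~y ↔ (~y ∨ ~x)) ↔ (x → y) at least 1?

x = 0, y = 0 ↦ 1  ≥
x = 0, y = 1/2 ↦ 0  <
x = 0, y = 1 ↦ 0  <
x = 1/2, y = 0 ↦ 0  <
x = 1/2, y = 1/2 ↦ 1  ≥
x = 1/2, y = 1 ↦ 1  ≥
x = 1, y = 0 ↦ 0  <
x = 1, y = 1/2 ↦ 1/2  <
x = 1, y = 1 ↦ 1  ≥
So 4 of the 9 assignments meet the threshold.

4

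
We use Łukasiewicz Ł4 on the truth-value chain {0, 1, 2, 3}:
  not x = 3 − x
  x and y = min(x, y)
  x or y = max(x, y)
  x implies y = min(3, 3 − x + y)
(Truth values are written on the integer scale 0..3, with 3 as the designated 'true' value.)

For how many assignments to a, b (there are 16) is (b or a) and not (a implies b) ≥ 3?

a = 0, b = 0 ↦ 0  <
a = 0, b = 1 ↦ 0  <
a = 0, b = 2 ↦ 0  <
a = 0, b = 3 ↦ 0  <
a = 1, b = 0 ↦ 1  <
a = 1, b = 1 ↦ 0  <
a = 1, b = 2 ↦ 0  <
a = 1, b = 3 ↦ 0  <
a = 2, b = 0 ↦ 2  <
a = 2, b = 1 ↦ 1  <
a = 2, b = 2 ↦ 0  <
a = 2, b = 3 ↦ 0  <
a = 3, b = 0 ↦ 3  ≥
a = 3, b = 1 ↦ 2  <
a = 3, b = 2 ↦ 1  <
a = 3, b = 3 ↦ 0  <
So 1 of the 16 assignments meets the threshold.

1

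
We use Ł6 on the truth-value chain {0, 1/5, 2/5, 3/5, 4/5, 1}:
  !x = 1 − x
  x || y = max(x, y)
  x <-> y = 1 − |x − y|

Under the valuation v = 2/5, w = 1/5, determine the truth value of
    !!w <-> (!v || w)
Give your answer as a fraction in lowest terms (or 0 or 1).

!w = !1/5 = 4/5
!!w = !4/5 = 1/5
!v = !2/5 = 3/5
!v || w = 3/5 || 1/5 = 3/5
!!w <-> (!v || w) = 1/5 <-> 3/5 = 3/5

3/5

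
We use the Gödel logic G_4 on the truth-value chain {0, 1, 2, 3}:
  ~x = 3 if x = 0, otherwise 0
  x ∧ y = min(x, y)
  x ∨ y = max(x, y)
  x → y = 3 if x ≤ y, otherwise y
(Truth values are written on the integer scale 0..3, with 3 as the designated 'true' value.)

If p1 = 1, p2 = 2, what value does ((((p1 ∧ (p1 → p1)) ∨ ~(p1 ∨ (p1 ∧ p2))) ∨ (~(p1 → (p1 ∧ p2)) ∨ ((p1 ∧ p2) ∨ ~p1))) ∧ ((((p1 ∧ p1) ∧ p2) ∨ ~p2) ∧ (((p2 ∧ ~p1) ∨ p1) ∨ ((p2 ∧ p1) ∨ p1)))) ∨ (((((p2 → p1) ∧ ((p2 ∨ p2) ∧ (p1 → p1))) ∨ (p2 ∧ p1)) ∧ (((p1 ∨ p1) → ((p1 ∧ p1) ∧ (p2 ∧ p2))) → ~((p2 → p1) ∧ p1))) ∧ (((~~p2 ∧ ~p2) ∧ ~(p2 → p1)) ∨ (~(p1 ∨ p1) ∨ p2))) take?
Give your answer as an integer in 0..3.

1

p1 → p1 = 1 → 1 = 3
p1 ∧ (p1 → p1) = 1 ∧ 3 = 1
p1 ∧ p2 = 1 ∧ 2 = 1
p1 ∨ (p1 ∧ p2) = 1 ∨ 1 = 1
~(p1 ∨ (p1 ∧ p2)) = ~1 = 0
(p1 ∧ (p1 → p1)) ∨ ~(p1 ∨ (p1 ∧ p2)) = 1 ∨ 0 = 1
p1 ∧ p2 = 1 ∧ 2 = 1
p1 → (p1 ∧ p2) = 1 → 1 = 3
~(p1 → (p1 ∧ p2)) = ~3 = 0
p1 ∧ p2 = 1 ∧ 2 = 1
~p1 = ~1 = 0
(p1 ∧ p2) ∨ ~p1 = 1 ∨ 0 = 1
~(p1 → (p1 ∧ p2)) ∨ ((p1 ∧ p2) ∨ ~p1) = 0 ∨ 1 = 1
((p1 ∧ (p1 → p1)) ∨ ~(p1 ∨ (p1 ∧ p2))) ∨ (~(p1 → (p1 ∧ p2)) ∨ ((p1 ∧ p2) ∨ ~p1)) = 1 ∨ 1 = 1
p1 ∧ p1 = 1 ∧ 1 = 1
(p1 ∧ p1) ∧ p2 = 1 ∧ 2 = 1
~p2 = ~2 = 0
((p1 ∧ p1) ∧ p2) ∨ ~p2 = 1 ∨ 0 = 1
~p1 = ~1 = 0
p2 ∧ ~p1 = 2 ∧ 0 = 0
(p2 ∧ ~p1) ∨ p1 = 0 ∨ 1 = 1
p2 ∧ p1 = 2 ∧ 1 = 1
(p2 ∧ p1) ∨ p1 = 1 ∨ 1 = 1
((p2 ∧ ~p1) ∨ p1) ∨ ((p2 ∧ p1) ∨ p1) = 1 ∨ 1 = 1
(((p1 ∧ p1) ∧ p2) ∨ ~p2) ∧ (((p2 ∧ ~p1) ∨ p1) ∨ ((p2 ∧ p1) ∨ p1)) = 1 ∧ 1 = 1
(((p1 ∧ (p1 → p1)) ∨ ~(p1 ∨ (p1 ∧ p2))) ∨ (~(p1 → (p1 ∧ p2)) ∨ ((p1 ∧ p2) ∨ ~p1))) ∧ ((((p1 ∧ p1) ∧ p2) ∨ ~p2) ∧ (((p2 ∧ ~p1) ∨ p1) ∨ ((p2 ∧ p1) ∨ p1))) = 1 ∧ 1 = 1
p2 → p1 = 2 → 1 = 1
p2 ∨ p2 = 2 ∨ 2 = 2
p1 → p1 = 1 → 1 = 3
(p2 ∨ p2) ∧ (p1 → p1) = 2 ∧ 3 = 2
(p2 → p1) ∧ ((p2 ∨ p2) ∧ (p1 → p1)) = 1 ∧ 2 = 1
p2 ∧ p1 = 2 ∧ 1 = 1
((p2 → p1) ∧ ((p2 ∨ p2) ∧ (p1 → p1))) ∨ (p2 ∧ p1) = 1 ∨ 1 = 1
p1 ∨ p1 = 1 ∨ 1 = 1
p1 ∧ p1 = 1 ∧ 1 = 1
p2 ∧ p2 = 2 ∧ 2 = 2
(p1 ∧ p1) ∧ (p2 ∧ p2) = 1 ∧ 2 = 1
(p1 ∨ p1) → ((p1 ∧ p1) ∧ (p2 ∧ p2)) = 1 → 1 = 3
p2 → p1 = 2 → 1 = 1
(p2 → p1) ∧ p1 = 1 ∧ 1 = 1
~((p2 → p1) ∧ p1) = ~1 = 0
((p1 ∨ p1) → ((p1 ∧ p1) ∧ (p2 ∧ p2))) → ~((p2 → p1) ∧ p1) = 3 → 0 = 0
(((p2 → p1) ∧ ((p2 ∨ p2) ∧ (p1 → p1))) ∨ (p2 ∧ p1)) ∧ (((p1 ∨ p1) → ((p1 ∧ p1) ∧ (p2 ∧ p2))) → ~((p2 → p1) ∧ p1)) = 1 ∧ 0 = 0
~p2 = ~2 = 0
~~p2 = ~0 = 3
~p2 = ~2 = 0
~~p2 ∧ ~p2 = 3 ∧ 0 = 0
p2 → p1 = 2 → 1 = 1
~(p2 → p1) = ~1 = 0
(~~p2 ∧ ~p2) ∧ ~(p2 → p1) = 0 ∧ 0 = 0
p1 ∨ p1 = 1 ∨ 1 = 1
~(p1 ∨ p1) = ~1 = 0
~(p1 ∨ p1) ∨ p2 = 0 ∨ 2 = 2
((~~p2 ∧ ~p2) ∧ ~(p2 → p1)) ∨ (~(p1 ∨ p1) ∨ p2) = 0 ∨ 2 = 2
((((p2 → p1) ∧ ((p2 ∨ p2) ∧ (p1 → p1))) ∨ (p2 ∧ p1)) ∧ (((p1 ∨ p1) → ((p1 ∧ p1) ∧ (p2 ∧ p2))) → ~((p2 → p1) ∧ p1))) ∧ (((~~p2 ∧ ~p2) ∧ ~(p2 → p1)) ∨ (~(p1 ∨ p1) ∨ p2)) = 0 ∧ 2 = 0
((((p1 ∧ (p1 → p1)) ∨ ~(p1 ∨ (p1 ∧ p2))) ∨ (~(p1 → (p1 ∧ p2)) ∨ ((p1 ∧ p2) ∨ ~p1))) ∧ ((((p1 ∧ p1) ∧ p2) ∨ ~p2) ∧ (((p2 ∧ ~p1) ∨ p1) ∨ ((p2 ∧ p1) ∨ p1)))) ∨ (((((p2 → p1) ∧ ((p2 ∨ p2) ∧ (p1 → p1))) ∨ (p2 ∧ p1)) ∧ (((p1 ∨ p1) → ((p1 ∧ p1) ∧ (p2 ∧ p2))) → ~((p2 → p1) ∧ p1))) ∧ (((~~p2 ∧ ~p2) ∧ ~(p2 → p1)) ∨ (~(p1 ∨ p1) ∨ p2))) = 1 ∨ 0 = 1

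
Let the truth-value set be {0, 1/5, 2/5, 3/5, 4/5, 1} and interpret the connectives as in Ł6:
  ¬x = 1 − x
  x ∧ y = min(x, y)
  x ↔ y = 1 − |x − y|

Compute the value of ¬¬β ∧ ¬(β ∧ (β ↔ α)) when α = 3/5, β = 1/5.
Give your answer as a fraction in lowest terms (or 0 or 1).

1/5

¬β = ¬1/5 = 4/5
¬¬β = ¬4/5 = 1/5
β ↔ α = 1/5 ↔ 3/5 = 3/5
β ∧ (β ↔ α) = 1/5 ∧ 3/5 = 1/5
¬(β ∧ (β ↔ α)) = ¬1/5 = 4/5
¬¬β ∧ ¬(β ∧ (β ↔ α)) = 1/5 ∧ 4/5 = 1/5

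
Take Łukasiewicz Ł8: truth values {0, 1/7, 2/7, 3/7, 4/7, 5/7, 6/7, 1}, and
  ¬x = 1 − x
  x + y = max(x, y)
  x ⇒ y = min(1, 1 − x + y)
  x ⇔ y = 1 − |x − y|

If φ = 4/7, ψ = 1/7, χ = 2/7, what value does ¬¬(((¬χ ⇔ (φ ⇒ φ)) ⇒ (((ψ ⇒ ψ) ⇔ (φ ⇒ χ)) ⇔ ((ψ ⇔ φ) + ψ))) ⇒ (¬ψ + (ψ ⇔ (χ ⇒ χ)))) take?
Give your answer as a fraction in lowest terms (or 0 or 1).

¬χ = ¬2/7 = 5/7
φ ⇒ φ = 4/7 ⇒ 4/7 = 1
¬χ ⇔ (φ ⇒ φ) = 5/7 ⇔ 1 = 5/7
ψ ⇒ ψ = 1/7 ⇒ 1/7 = 1
φ ⇒ χ = 4/7 ⇒ 2/7 = 5/7
(ψ ⇒ ψ) ⇔ (φ ⇒ χ) = 1 ⇔ 5/7 = 5/7
ψ ⇔ φ = 1/7 ⇔ 4/7 = 4/7
(ψ ⇔ φ) + ψ = 4/7 + 1/7 = 4/7
((ψ ⇒ ψ) ⇔ (φ ⇒ χ)) ⇔ ((ψ ⇔ φ) + ψ) = 5/7 ⇔ 4/7 = 6/7
(¬χ ⇔ (φ ⇒ φ)) ⇒ (((ψ ⇒ ψ) ⇔ (φ ⇒ χ)) ⇔ ((ψ ⇔ φ) + ψ)) = 5/7 ⇒ 6/7 = 1
¬ψ = ¬1/7 = 6/7
χ ⇒ χ = 2/7 ⇒ 2/7 = 1
ψ ⇔ (χ ⇒ χ) = 1/7 ⇔ 1 = 1/7
¬ψ + (ψ ⇔ (χ ⇒ χ)) = 6/7 + 1/7 = 6/7
((¬χ ⇔ (φ ⇒ φ)) ⇒ (((ψ ⇒ ψ) ⇔ (φ ⇒ χ)) ⇔ ((ψ ⇔ φ) + ψ))) ⇒ (¬ψ + (ψ ⇔ (χ ⇒ χ))) = 1 ⇒ 6/7 = 6/7
¬(((¬χ ⇔ (φ ⇒ φ)) ⇒ (((ψ ⇒ ψ) ⇔ (φ ⇒ χ)) ⇔ ((ψ ⇔ φ) + ψ))) ⇒ (¬ψ + (ψ ⇔ (χ ⇒ χ)))) = ¬6/7 = 1/7
¬¬(((¬χ ⇔ (φ ⇒ φ)) ⇒ (((ψ ⇒ ψ) ⇔ (φ ⇒ χ)) ⇔ ((ψ ⇔ φ) + ψ))) ⇒ (¬ψ + (ψ ⇔ (χ ⇒ χ)))) = ¬1/7 = 6/7

6/7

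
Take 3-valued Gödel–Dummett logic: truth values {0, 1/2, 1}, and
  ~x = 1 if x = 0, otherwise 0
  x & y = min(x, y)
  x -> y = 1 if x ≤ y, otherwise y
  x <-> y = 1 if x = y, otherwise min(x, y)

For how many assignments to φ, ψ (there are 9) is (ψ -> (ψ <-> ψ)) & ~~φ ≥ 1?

φ = 0, ψ = 0 ↦ 0  <
φ = 0, ψ = 1/2 ↦ 0  <
φ = 0, ψ = 1 ↦ 0  <
φ = 1/2, ψ = 0 ↦ 1  ≥
φ = 1/2, ψ = 1/2 ↦ 1  ≥
φ = 1/2, ψ = 1 ↦ 1  ≥
φ = 1, ψ = 0 ↦ 1  ≥
φ = 1, ψ = 1/2 ↦ 1  ≥
φ = 1, ψ = 1 ↦ 1  ≥
So 6 of the 9 assignments meet the threshold.

6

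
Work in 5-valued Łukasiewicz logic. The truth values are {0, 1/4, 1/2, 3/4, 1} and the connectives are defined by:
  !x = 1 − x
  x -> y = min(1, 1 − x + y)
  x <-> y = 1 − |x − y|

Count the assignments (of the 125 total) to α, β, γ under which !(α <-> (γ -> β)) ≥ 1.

16

value 1: 16 assignments (counts)
value 3/4: 22 assignments
value 1/2: 28 assignments
value 1/4: 34 assignments
value 0: 25 assignments
So 16 of the 125 assignments meet the threshold.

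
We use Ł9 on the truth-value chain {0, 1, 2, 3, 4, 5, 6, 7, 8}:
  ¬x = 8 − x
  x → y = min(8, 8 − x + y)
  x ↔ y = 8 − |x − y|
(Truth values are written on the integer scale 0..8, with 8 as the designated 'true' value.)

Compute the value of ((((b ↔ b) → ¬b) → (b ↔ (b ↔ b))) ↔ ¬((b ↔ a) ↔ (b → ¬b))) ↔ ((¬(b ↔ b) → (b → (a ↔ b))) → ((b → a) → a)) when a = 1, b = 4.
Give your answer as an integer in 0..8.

b ↔ b = 4 ↔ 4 = 8
¬b = ¬4 = 4
(b ↔ b) → ¬b = 8 → 4 = 4
b ↔ b = 4 ↔ 4 = 8
b ↔ (b ↔ b) = 4 ↔ 8 = 4
((b ↔ b) → ¬b) → (b ↔ (b ↔ b)) = 4 → 4 = 8
b ↔ a = 4 ↔ 1 = 5
¬b = ¬4 = 4
b → ¬b = 4 → 4 = 8
(b ↔ a) ↔ (b → ¬b) = 5 ↔ 8 = 5
¬((b ↔ a) ↔ (b → ¬b)) = ¬5 = 3
(((b ↔ b) → ¬b) → (b ↔ (b ↔ b))) ↔ ¬((b ↔ a) ↔ (b → ¬b)) = 8 ↔ 3 = 3
b ↔ b = 4 ↔ 4 = 8
¬(b ↔ b) = ¬8 = 0
a ↔ b = 1 ↔ 4 = 5
b → (a ↔ b) = 4 → 5 = 8
¬(b ↔ b) → (b → (a ↔ b)) = 0 → 8 = 8
b → a = 4 → 1 = 5
(b → a) → a = 5 → 1 = 4
(¬(b ↔ b) → (b → (a ↔ b))) → ((b → a) → a) = 8 → 4 = 4
((((b ↔ b) → ¬b) → (b ↔ (b ↔ b))) ↔ ¬((b ↔ a) ↔ (b → ¬b))) ↔ ((¬(b ↔ b) → (b → (a ↔ b))) → ((b → a) → a)) = 3 ↔ 4 = 7

7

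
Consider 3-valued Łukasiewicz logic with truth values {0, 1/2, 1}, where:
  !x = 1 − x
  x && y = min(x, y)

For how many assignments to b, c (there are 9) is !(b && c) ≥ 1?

b = 0, c = 0 ↦ 1  ≥
b = 0, c = 1/2 ↦ 1  ≥
b = 0, c = 1 ↦ 1  ≥
b = 1/2, c = 0 ↦ 1  ≥
b = 1/2, c = 1/2 ↦ 1/2  <
b = 1/2, c = 1 ↦ 1/2  <
b = 1, c = 0 ↦ 1  ≥
b = 1, c = 1/2 ↦ 1/2  <
b = 1, c = 1 ↦ 0  <
So 5 of the 9 assignments meet the threshold.

5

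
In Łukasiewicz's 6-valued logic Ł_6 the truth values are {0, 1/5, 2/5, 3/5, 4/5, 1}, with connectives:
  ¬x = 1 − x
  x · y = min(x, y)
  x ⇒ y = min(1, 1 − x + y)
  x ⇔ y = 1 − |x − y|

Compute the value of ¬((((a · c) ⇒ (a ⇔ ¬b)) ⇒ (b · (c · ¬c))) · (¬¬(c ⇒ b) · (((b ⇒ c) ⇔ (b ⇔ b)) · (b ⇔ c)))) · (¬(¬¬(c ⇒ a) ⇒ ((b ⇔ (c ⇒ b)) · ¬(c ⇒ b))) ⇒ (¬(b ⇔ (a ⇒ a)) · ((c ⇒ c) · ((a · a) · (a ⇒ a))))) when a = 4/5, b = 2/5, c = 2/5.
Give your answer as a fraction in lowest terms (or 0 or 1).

3/5

a · c = 4/5 · 2/5 = 2/5
¬b = ¬2/5 = 3/5
a ⇔ ¬b = 4/5 ⇔ 3/5 = 4/5
(a · c) ⇒ (a ⇔ ¬b) = 2/5 ⇒ 4/5 = 1
¬c = ¬2/5 = 3/5
c · ¬c = 2/5 · 3/5 = 2/5
b · (c · ¬c) = 2/5 · 2/5 = 2/5
((a · c) ⇒ (a ⇔ ¬b)) ⇒ (b · (c · ¬c)) = 1 ⇒ 2/5 = 2/5
c ⇒ b = 2/5 ⇒ 2/5 = 1
¬(c ⇒ b) = ¬1 = 0
¬¬(c ⇒ b) = ¬0 = 1
b ⇒ c = 2/5 ⇒ 2/5 = 1
b ⇔ b = 2/5 ⇔ 2/5 = 1
(b ⇒ c) ⇔ (b ⇔ b) = 1 ⇔ 1 = 1
b ⇔ c = 2/5 ⇔ 2/5 = 1
((b ⇒ c) ⇔ (b ⇔ b)) · (b ⇔ c) = 1 · 1 = 1
¬¬(c ⇒ b) · (((b ⇒ c) ⇔ (b ⇔ b)) · (b ⇔ c)) = 1 · 1 = 1
(((a · c) ⇒ (a ⇔ ¬b)) ⇒ (b · (c · ¬c))) · (¬¬(c ⇒ b) · (((b ⇒ c) ⇔ (b ⇔ b)) · (b ⇔ c))) = 2/5 · 1 = 2/5
¬((((a · c) ⇒ (a ⇔ ¬b)) ⇒ (b · (c · ¬c))) · (¬¬(c ⇒ b) · (((b ⇒ c) ⇔ (b ⇔ b)) · (b ⇔ c)))) = ¬2/5 = 3/5
c ⇒ a = 2/5 ⇒ 4/5 = 1
¬(c ⇒ a) = ¬1 = 0
¬¬(c ⇒ a) = ¬0 = 1
c ⇒ b = 2/5 ⇒ 2/5 = 1
b ⇔ (c ⇒ b) = 2/5 ⇔ 1 = 2/5
c ⇒ b = 2/5 ⇒ 2/5 = 1
¬(c ⇒ b) = ¬1 = 0
(b ⇔ (c ⇒ b)) · ¬(c ⇒ b) = 2/5 · 0 = 0
¬¬(c ⇒ a) ⇒ ((b ⇔ (c ⇒ b)) · ¬(c ⇒ b)) = 1 ⇒ 0 = 0
¬(¬¬(c ⇒ a) ⇒ ((b ⇔ (c ⇒ b)) · ¬(c ⇒ b))) = ¬0 = 1
a ⇒ a = 4/5 ⇒ 4/5 = 1
b ⇔ (a ⇒ a) = 2/5 ⇔ 1 = 2/5
¬(b ⇔ (a ⇒ a)) = ¬2/5 = 3/5
c ⇒ c = 2/5 ⇒ 2/5 = 1
a · a = 4/5 · 4/5 = 4/5
a ⇒ a = 4/5 ⇒ 4/5 = 1
(a · a) · (a ⇒ a) = 4/5 · 1 = 4/5
(c ⇒ c) · ((a · a) · (a ⇒ a)) = 1 · 4/5 = 4/5
¬(b ⇔ (a ⇒ a)) · ((c ⇒ c) · ((a · a) · (a ⇒ a))) = 3/5 · 4/5 = 3/5
¬(¬¬(c ⇒ a) ⇒ ((b ⇔ (c ⇒ b)) · ¬(c ⇒ b))) ⇒ (¬(b ⇔ (a ⇒ a)) · ((c ⇒ c) · ((a · a) · (a ⇒ a)))) = 1 ⇒ 3/5 = 3/5
¬((((a · c) ⇒ (a ⇔ ¬b)) ⇒ (b · (c · ¬c))) · (¬¬(c ⇒ b) · (((b ⇒ c) ⇔ (b ⇔ b)) · (b ⇔ c)))) · (¬(¬¬(c ⇒ a) ⇒ ((b ⇔ (c ⇒ b)) · ¬(c ⇒ b))) ⇒ (¬(b ⇔ (a ⇒ a)) · ((c ⇒ c) · ((a · a) · (a ⇒ a))))) = 3/5 · 3/5 = 3/5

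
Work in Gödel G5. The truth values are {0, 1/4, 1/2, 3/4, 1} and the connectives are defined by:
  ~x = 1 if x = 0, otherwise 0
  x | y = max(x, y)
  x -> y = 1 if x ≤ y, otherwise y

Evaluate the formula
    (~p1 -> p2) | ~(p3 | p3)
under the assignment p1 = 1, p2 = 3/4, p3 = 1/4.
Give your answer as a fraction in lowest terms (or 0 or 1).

~p1 = ~1 = 0
~p1 -> p2 = 0 -> 3/4 = 1
p3 | p3 = 1/4 | 1/4 = 1/4
~(p3 | p3) = ~1/4 = 0
(~p1 -> p2) | ~(p3 | p3) = 1 | 0 = 1

1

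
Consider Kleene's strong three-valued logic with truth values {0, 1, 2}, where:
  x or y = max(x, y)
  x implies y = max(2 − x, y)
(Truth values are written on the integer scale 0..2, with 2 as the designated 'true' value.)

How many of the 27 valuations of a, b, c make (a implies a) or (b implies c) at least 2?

23

value 2: 23 assignments (counts)
value 1: 4 assignments
So 23 of the 27 assignments meet the threshold.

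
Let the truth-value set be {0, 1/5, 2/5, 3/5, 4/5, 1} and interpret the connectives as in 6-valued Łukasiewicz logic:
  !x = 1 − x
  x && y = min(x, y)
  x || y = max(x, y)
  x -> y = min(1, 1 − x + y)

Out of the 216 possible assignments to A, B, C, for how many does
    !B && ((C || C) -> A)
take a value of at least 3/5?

90

value 1: 21 assignments (counts)
value 4/5: 31 assignments (counts)
value 3/5: 38 assignments (counts)
value 2/5: 42 assignments
value 1/5: 43 assignments
value 0: 41 assignments
So 90 of the 216 assignments meet the threshold.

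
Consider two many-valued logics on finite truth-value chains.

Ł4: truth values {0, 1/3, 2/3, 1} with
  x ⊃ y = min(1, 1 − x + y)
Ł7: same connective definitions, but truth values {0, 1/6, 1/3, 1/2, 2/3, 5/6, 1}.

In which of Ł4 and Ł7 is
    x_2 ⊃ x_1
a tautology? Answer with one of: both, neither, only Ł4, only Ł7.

In Ł4: at x_1 = 0, x_2 = 1/3 the value is 2/3 — not a tautology.
In Ł7: at x_1 = 0, x_2 = 1/6 the value is 5/6 — not a tautology.

neither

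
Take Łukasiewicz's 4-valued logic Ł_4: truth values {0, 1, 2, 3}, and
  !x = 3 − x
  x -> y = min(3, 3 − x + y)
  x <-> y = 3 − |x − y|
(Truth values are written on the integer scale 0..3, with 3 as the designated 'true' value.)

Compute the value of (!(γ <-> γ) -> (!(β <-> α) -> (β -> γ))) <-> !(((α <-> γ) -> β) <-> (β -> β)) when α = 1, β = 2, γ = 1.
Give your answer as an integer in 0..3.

1

γ <-> γ = 1 <-> 1 = 3
!(γ <-> γ) = !3 = 0
β <-> α = 2 <-> 1 = 2
!(β <-> α) = !2 = 1
β -> γ = 2 -> 1 = 2
!(β <-> α) -> (β -> γ) = 1 -> 2 = 3
!(γ <-> γ) -> (!(β <-> α) -> (β -> γ)) = 0 -> 3 = 3
α <-> γ = 1 <-> 1 = 3
(α <-> γ) -> β = 3 -> 2 = 2
β -> β = 2 -> 2 = 3
((α <-> γ) -> β) <-> (β -> β) = 2 <-> 3 = 2
!(((α <-> γ) -> β) <-> (β -> β)) = !2 = 1
(!(γ <-> γ) -> (!(β <-> α) -> (β -> γ))) <-> !(((α <-> γ) -> β) <-> (β -> β)) = 3 <-> 1 = 1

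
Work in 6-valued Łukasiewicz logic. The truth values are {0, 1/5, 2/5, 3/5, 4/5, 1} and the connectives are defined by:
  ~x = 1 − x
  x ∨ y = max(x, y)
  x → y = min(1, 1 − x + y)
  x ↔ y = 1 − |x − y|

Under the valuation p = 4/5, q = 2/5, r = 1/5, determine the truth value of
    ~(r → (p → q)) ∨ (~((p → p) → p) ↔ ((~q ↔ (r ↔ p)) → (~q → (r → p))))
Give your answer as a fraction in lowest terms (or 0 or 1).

1/5

p → q = 4/5 → 2/5 = 3/5
r → (p → q) = 1/5 → 3/5 = 1
~(r → (p → q)) = ~1 = 0
p → p = 4/5 → 4/5 = 1
(p → p) → p = 1 → 4/5 = 4/5
~((p → p) → p) = ~4/5 = 1/5
~q = ~2/5 = 3/5
r ↔ p = 1/5 ↔ 4/5 = 2/5
~q ↔ (r ↔ p) = 3/5 ↔ 2/5 = 4/5
~q = ~2/5 = 3/5
r → p = 1/5 → 4/5 = 1
~q → (r → p) = 3/5 → 1 = 1
(~q ↔ (r ↔ p)) → (~q → (r → p)) = 4/5 → 1 = 1
~((p → p) → p) ↔ ((~q ↔ (r ↔ p)) → (~q → (r → p))) = 1/5 ↔ 1 = 1/5
~(r → (p → q)) ∨ (~((p → p) → p) ↔ ((~q ↔ (r ↔ p)) → (~q → (r → p)))) = 0 ∨ 1/5 = 1/5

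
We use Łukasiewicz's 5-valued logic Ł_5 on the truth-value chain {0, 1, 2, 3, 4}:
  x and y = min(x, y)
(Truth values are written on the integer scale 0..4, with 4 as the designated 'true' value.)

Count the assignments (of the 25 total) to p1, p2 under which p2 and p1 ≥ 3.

4

value 4: 1 assignment (counts)
value 3: 3 assignments (counts)
value 2: 5 assignments
value 1: 7 assignments
value 0: 9 assignments
So 4 of the 25 assignments meet the threshold.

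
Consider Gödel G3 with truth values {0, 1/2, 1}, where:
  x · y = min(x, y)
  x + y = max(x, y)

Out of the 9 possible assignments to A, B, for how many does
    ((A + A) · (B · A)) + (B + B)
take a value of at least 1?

3

A = 0, B = 0 ↦ 0  <
A = 0, B = 1/2 ↦ 1/2  <
A = 0, B = 1 ↦ 1  ≥
A = 1/2, B = 0 ↦ 0  <
A = 1/2, B = 1/2 ↦ 1/2  <
A = 1/2, B = 1 ↦ 1  ≥
A = 1, B = 0 ↦ 0  <
A = 1, B = 1/2 ↦ 1/2  <
A = 1, B = 1 ↦ 1  ≥
So 3 of the 9 assignments meet the threshold.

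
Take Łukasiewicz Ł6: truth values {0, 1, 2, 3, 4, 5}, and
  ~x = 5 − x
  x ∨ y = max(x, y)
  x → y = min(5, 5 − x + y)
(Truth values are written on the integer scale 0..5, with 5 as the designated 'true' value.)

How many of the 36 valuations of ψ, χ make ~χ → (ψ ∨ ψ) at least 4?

26

value 5: 21 assignments (counts)
value 4: 5 assignments (counts)
value 3: 4 assignments
value 2: 3 assignments
value 1: 2 assignments
value 0: 1 assignment
So 26 of the 36 assignments meet the threshold.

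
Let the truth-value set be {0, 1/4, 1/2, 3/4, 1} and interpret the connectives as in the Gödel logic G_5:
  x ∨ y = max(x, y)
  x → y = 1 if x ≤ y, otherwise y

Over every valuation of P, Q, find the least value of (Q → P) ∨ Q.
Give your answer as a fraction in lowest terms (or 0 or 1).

Take P = 0, Q = 1/4:
Q → P = 1/4 → 0 = 0
(Q → P) ∨ Q = 0 ∨ 1/4 = 1/4
No assignment yields a value below 1/4, so this is the minimum.

1/4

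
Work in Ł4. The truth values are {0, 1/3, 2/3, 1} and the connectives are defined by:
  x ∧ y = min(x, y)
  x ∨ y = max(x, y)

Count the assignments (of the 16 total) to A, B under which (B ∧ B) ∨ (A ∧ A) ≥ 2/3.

12

A = 0, B = 0 ↦ 0  <
A = 0, B = 1/3 ↦ 1/3  <
A = 0, B = 2/3 ↦ 2/3  ≥
A = 0, B = 1 ↦ 1  ≥
A = 1/3, B = 0 ↦ 1/3  <
A = 1/3, B = 1/3 ↦ 1/3  <
A = 1/3, B = 2/3 ↦ 2/3  ≥
A = 1/3, B = 1 ↦ 1  ≥
A = 2/3, B = 0 ↦ 2/3  ≥
A = 2/3, B = 1/3 ↦ 2/3  ≥
A = 2/3, B = 2/3 ↦ 2/3  ≥
A = 2/3, B = 1 ↦ 1  ≥
A = 1, B = 0 ↦ 1  ≥
A = 1, B = 1/3 ↦ 1  ≥
A = 1, B = 2/3 ↦ 1  ≥
A = 1, B = 1 ↦ 1  ≥
So 12 of the 16 assignments meet the threshold.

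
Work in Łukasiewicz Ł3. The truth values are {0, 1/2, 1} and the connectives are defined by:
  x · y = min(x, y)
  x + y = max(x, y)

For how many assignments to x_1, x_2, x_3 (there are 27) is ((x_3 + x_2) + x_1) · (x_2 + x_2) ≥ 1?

9

value 1: 9 assignments (counts)
value 1/2: 9 assignments
value 0: 9 assignments
So 9 of the 27 assignments meet the threshold.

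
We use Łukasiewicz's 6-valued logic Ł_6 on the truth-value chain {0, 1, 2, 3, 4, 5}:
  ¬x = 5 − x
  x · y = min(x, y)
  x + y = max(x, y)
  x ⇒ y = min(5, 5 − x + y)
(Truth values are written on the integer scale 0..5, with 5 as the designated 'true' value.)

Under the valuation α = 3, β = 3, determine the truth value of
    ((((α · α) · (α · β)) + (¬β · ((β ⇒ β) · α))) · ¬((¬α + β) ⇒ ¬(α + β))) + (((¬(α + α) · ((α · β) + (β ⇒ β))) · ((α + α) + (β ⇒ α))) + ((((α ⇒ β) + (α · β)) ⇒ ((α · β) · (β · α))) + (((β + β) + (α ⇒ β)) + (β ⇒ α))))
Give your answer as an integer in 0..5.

α · α = 3 · 3 = 3
α · β = 3 · 3 = 3
(α · α) · (α · β) = 3 · 3 = 3
¬β = ¬3 = 2
β ⇒ β = 3 ⇒ 3 = 5
(β ⇒ β) · α = 5 · 3 = 3
¬β · ((β ⇒ β) · α) = 2 · 3 = 2
((α · α) · (α · β)) + (¬β · ((β ⇒ β) · α)) = 3 + 2 = 3
¬α = ¬3 = 2
¬α + β = 2 + 3 = 3
α + β = 3 + 3 = 3
¬(α + β) = ¬3 = 2
(¬α + β) ⇒ ¬(α + β) = 3 ⇒ 2 = 4
¬((¬α + β) ⇒ ¬(α + β)) = ¬4 = 1
(((α · α) · (α · β)) + (¬β · ((β ⇒ β) · α))) · ¬((¬α + β) ⇒ ¬(α + β)) = 3 · 1 = 1
α + α = 3 + 3 = 3
¬(α + α) = ¬3 = 2
α · β = 3 · 3 = 3
β ⇒ β = 3 ⇒ 3 = 5
(α · β) + (β ⇒ β) = 3 + 5 = 5
¬(α + α) · ((α · β) + (β ⇒ β)) = 2 · 5 = 2
α + α = 3 + 3 = 3
β ⇒ α = 3 ⇒ 3 = 5
(α + α) + (β ⇒ α) = 3 + 5 = 5
(¬(α + α) · ((α · β) + (β ⇒ β))) · ((α + α) + (β ⇒ α)) = 2 · 5 = 2
α ⇒ β = 3 ⇒ 3 = 5
α · β = 3 · 3 = 3
(α ⇒ β) + (α · β) = 5 + 3 = 5
α · β = 3 · 3 = 3
β · α = 3 · 3 = 3
(α · β) · (β · α) = 3 · 3 = 3
((α ⇒ β) + (α · β)) ⇒ ((α · β) · (β · α)) = 5 ⇒ 3 = 3
β + β = 3 + 3 = 3
α ⇒ β = 3 ⇒ 3 = 5
(β + β) + (α ⇒ β) = 3 + 5 = 5
β ⇒ α = 3 ⇒ 3 = 5
((β + β) + (α ⇒ β)) + (β ⇒ α) = 5 + 5 = 5
(((α ⇒ β) + (α · β)) ⇒ ((α · β) · (β · α))) + (((β + β) + (α ⇒ β)) + (β ⇒ α)) = 3 + 5 = 5
((¬(α + α) · ((α · β) + (β ⇒ β))) · ((α + α) + (β ⇒ α))) + ((((α ⇒ β) + (α · β)) ⇒ ((α · β) · (β · α))) + (((β + β) + (α ⇒ β)) + (β ⇒ α))) = 2 + 5 = 5
((((α · α) · (α · β)) + (¬β · ((β ⇒ β) · α))) · ¬((¬α + β) ⇒ ¬(α + β))) + (((¬(α + α) · ((α · β) + (β ⇒ β))) · ((α + α) + (β ⇒ α))) + ((((α ⇒ β) + (α · β)) ⇒ ((α · β) · (β · α))) + (((β + β) + (α ⇒ β)) + (β ⇒ α)))) = 1 + 5 = 5

5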